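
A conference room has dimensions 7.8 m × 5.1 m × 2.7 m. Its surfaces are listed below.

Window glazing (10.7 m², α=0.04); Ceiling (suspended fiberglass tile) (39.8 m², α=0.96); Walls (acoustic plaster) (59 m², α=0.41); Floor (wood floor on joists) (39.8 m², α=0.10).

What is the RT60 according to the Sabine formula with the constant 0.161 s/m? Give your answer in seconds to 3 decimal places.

0.259 s

Equivalent absorption area: A = 10.7*0.04 + 39.8*0.96 + 59*0.41 + 39.8*0.10 = 66.806 m².
Room volume: 107.406 m³.
RT60 = 0.161 · V / A = 0.161 × 107.406 / 66.806 = 0.259 s.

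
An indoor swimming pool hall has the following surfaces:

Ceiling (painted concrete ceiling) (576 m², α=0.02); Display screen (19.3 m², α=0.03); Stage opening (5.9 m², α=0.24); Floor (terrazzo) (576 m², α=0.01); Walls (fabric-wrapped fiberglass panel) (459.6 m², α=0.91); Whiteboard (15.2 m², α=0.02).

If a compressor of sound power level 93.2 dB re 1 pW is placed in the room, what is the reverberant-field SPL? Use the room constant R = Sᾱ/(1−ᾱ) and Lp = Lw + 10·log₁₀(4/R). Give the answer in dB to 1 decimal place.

A = 437.815 sabins; S = 1652.0 m².
ᾱ = 437.815/1652.0 = 0.2650; R = Sᾱ/(1−ᾱ) = 437.815/(1−0.2650) = 595.667 m².
Lp = 93.2 + 10·log₁₀(4/595.667) = 93.2 + (-21.73) = 71.5 dB.

71.5 dB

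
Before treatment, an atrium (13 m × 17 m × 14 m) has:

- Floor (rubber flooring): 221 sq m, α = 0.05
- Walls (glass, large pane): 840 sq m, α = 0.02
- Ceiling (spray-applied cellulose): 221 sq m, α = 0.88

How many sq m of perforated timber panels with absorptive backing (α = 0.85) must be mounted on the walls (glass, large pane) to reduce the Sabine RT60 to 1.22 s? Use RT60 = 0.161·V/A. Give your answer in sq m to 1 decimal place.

Summing Sᵢαᵢ: 11.050 + 16.800 + 194.480 → A₁ = 222.330 sabins.
V = 3094 m³. Target absorption A₂ = 0.161 × 3094 / 1.22 = 408.307 sabins.
ΔA needed = 408.307 − 222.330 = 185.977 sabins.
Each sq m of panel replacing the walls (glass, large pane) adds (0.85 − 0.02) = 0.83 sabins.
Panel area = 185.977 / 0.83 = 224.1 sq m.

224.1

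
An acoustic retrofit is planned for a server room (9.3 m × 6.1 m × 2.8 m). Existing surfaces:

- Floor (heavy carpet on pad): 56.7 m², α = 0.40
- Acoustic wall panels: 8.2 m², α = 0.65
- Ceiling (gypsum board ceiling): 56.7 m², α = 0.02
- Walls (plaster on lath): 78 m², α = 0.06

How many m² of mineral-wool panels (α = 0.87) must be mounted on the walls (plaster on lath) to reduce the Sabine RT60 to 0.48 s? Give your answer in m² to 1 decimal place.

24.0

A₁ = Σ Sᵢαᵢ = 56.7*0.40 + 8.2*0.65 + 56.7*0.02 + 78*0.06 = 33.824 sabins.
Required A₂ = 0.161·158.844/0.48 = 53.279 sabins.
Absorption to add: 53.279 − 33.824 = 19.455 sabins.
Each m² of panel replacing the walls (plaster on lath) adds (0.87 − 0.06) = 0.81 sabins.
Panel area = 19.455 / 0.81 = 24.0 m².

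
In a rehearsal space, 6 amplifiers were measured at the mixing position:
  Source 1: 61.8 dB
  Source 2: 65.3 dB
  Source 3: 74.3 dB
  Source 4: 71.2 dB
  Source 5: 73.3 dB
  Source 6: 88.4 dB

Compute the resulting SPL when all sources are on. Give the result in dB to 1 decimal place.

88.8 dB

Sum in the linear (power) domain: Σ 10^(Lᵢ/10) = 10^(61.8/10) + 10^(65.3/10) + 10^(74.3/10) + 10^(71.2/10) + 10^(73.3/10) + 10^(88.4/10) = 7.582e+08.
Back to dB: 10·log₁₀ Σ = 88.8 dB.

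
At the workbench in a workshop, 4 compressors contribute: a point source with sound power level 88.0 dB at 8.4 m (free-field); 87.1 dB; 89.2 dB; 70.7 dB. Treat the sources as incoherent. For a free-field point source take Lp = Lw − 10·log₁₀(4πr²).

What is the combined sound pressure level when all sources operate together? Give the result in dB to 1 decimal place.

91.3 dB

Source at 8.4 m: Lp = 88.0 − 10·log₁₀(4π·8.4²) = 88.0 − 10·log₁₀(886.683) = 58.5 dB.
Sum in the linear (power) domain: Σ 10^(Lᵢ/10) = 10^(58.5/10) + 10^(87.1/10) + 10^(89.2/10) + 10^(70.7/10) = 1.357e+09.
L_total = 10·log₁₀(1.357e+09) = 91.3 dB.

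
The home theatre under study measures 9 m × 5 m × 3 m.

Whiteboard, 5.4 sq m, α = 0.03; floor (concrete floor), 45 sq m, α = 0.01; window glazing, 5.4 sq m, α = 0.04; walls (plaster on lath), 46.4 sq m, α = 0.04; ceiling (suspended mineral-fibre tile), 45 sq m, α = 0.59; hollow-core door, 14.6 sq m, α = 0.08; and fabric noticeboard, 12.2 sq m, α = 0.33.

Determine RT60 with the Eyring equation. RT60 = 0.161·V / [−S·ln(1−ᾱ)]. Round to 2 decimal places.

0.57 s

Total surface area S = 5.4 + 45 + 5.4 + 46.4 + 45 + 14.6 + 12.2 = 174.0 sq m.
Absorption A = 5.4·0.03 + 45·0.01 + 5.4·0.04 + 46.4·0.04 + 45·0.59 + 14.6·0.08 + 12.2·0.33 = 34.428 sabins.
Mean coefficient ᾱ = A/S = 0.1979.
−S·ln(1−ᾱ) = −174.0 × ln(1 − 0.1979) = 38.371.
V = 9 × 5 × 3 = 135 m³.
T = 0.161·V/[−S·ln(1−ᾱ)] = 0.161·135/38.371 = 0.57 s.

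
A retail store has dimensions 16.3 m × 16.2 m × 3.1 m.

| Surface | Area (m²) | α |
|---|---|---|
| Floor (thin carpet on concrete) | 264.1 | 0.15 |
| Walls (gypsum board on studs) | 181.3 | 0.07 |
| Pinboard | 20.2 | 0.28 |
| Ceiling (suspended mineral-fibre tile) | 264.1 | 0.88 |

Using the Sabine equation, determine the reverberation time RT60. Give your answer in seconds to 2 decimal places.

Equivalent absorption area: A = 264.1·0.15 + 181.3·0.07 + 20.2·0.28 + 264.1·0.88 = 290.370 m².
Volume V = 16.3 × 16.2 × 3.1 = 818.586 m³.
Sabine: RT60 = 0.161 × 818.586 / 290.370 = 0.45 s.

0.45 s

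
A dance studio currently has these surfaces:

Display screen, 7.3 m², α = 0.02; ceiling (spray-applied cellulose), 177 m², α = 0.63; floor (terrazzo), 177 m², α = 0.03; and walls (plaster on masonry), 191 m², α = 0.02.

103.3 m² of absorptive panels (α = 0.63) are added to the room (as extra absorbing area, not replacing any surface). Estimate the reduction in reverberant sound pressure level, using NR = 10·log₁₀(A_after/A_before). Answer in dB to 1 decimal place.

Equivalent absorption area: A_before = 7.3*0.02 + 177*0.63 + 177*0.03 + 191*0.02 = 120.786 m².
Treatment contributes 103.3·0.63 = 65.079 sabins.
A_after = 120.786 + 65.079 = 185.865 sabins.
NR = 10·log₁₀(185.865/120.786) = 1.9 dB.

1.9 dB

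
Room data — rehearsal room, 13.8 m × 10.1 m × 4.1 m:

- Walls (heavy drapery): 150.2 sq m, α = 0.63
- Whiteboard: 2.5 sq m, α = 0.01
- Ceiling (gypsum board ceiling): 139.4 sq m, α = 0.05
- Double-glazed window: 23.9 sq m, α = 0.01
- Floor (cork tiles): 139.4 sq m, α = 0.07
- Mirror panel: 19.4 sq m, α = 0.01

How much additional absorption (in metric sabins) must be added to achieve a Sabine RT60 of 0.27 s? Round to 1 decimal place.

228.9 sabins

Summing Sᵢαᵢ: 94.626 + 0.025 + 6.970 + 0.239 + 9.758 + 0.194 → A₁ = 111.812 sabins.
V = 571.458 m³. Required absorption A₂ = 0.161 × 571.458 / 0.27 = 340.758 sabins.
Shortfall: 340.758 − 111.812 = 228.9 sabins.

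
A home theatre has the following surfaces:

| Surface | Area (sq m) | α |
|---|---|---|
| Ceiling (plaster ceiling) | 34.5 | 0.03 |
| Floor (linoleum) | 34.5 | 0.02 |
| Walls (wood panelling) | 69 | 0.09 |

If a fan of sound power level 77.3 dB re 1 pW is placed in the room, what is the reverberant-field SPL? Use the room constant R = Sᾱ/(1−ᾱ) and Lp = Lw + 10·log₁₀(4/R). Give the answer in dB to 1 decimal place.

Σ(Sᵢαᵢ) = 34.5·0.03 + 34.5·0.02 + 69·0.09 = 7.935; total area S = 138.0 sq m.
ᾱ = 0.0575, so room constant R = A/(1−ᾱ) = 8.419 sq m.
Lp = Lw + 10 log₁₀(4/R) = 77.3 -3.23 = 74.1 dB.

74.1 dB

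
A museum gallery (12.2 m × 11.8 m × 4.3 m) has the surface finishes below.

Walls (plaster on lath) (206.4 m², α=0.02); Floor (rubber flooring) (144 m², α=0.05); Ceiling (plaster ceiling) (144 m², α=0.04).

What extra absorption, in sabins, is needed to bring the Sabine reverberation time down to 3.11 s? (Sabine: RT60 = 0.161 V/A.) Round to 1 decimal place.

15.0 sabins

Equivalent absorption area: A₁ = 206.4*0.02 + 144*0.05 + 144*0.04 = 17.088 m².
For T = 3.11 s, need A₂ = 0.161·V/T = 0.161·619.028/3.11 = 32.046 sabins.
Additional absorption ΔA = 32.046 − 17.088 = 15.0 sabins.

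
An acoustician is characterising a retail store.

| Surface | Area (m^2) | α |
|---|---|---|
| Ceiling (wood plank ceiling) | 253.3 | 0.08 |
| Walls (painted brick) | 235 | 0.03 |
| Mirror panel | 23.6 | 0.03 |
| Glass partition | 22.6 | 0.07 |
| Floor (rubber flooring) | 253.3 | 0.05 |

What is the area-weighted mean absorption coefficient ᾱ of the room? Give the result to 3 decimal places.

S = Σ Sᵢ = 253.3 + 235 + 23.6 + 22.6 + 253.3 = 787.8 m^2.
Weighted sum Σ Sα = 42.269.
ᾱ = 42.269 / 787.8 = 0.054.

0.054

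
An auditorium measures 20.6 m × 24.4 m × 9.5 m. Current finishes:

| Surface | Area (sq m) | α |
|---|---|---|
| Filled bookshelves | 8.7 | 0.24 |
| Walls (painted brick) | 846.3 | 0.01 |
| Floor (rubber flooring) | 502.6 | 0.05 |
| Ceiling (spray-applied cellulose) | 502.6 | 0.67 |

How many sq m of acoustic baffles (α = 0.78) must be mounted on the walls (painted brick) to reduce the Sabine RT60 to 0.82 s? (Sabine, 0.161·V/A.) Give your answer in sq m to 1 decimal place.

733.9

Summing Sᵢαᵢ: 2.088 + 8.463 + 25.130 + 336.742 → A₁ = 372.423 sabins.
Required A₂ = 0.161·4775.08/0.82 = 937.546 sabins.
ΔA needed = 937.546 − 372.423 = 565.123 sabins.
Net gain per sq m: Δα = 0.78 − 0.01 = 0.77.
Area = ΔA/Δα = 565.123/0.77 = 733.9 sq m.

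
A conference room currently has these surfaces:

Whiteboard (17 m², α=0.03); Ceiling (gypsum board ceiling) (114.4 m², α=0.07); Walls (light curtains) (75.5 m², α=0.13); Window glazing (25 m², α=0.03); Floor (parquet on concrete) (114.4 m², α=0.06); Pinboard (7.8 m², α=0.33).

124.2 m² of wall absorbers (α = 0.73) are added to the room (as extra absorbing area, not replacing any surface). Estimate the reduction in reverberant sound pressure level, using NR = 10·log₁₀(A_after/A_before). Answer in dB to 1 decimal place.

Summing Sᵢαᵢ: 0.510 + 8.008 + 9.815 + 0.750 + 6.864 + 2.574 → A_before = 28.521 sabins.
Treatment contributes 124.2·0.73 = 90.666 sabins.
New total A_after = 119.187 sabins.
NR = 10·log₁₀(119.187/28.521) = 6.2 dB.

6.2 dB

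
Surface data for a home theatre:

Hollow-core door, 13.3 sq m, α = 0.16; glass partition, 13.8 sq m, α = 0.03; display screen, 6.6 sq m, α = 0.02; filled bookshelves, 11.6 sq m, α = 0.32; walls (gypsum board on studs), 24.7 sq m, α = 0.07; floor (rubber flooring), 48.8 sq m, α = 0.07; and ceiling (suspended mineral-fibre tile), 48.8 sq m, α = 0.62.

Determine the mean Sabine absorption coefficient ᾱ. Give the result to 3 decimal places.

0.249

Total surface area S = 167.6 sq m.
Weighted sum Σ Sα = 41.787.
ᾱ = 41.787 / 167.6 = 0.249.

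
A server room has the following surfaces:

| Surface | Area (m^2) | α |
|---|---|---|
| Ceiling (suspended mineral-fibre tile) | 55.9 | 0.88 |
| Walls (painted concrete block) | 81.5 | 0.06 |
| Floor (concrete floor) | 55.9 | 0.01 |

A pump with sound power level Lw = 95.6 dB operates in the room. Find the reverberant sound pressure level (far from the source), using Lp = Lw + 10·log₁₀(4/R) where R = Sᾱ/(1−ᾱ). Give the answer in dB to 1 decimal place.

Σ(Sᵢαᵢ) = 55.9×0.88 + 81.5×0.06 + 55.9×0.01 = 54.641; total area S = 193.3 m^2.
ᾱ = 0.2827, so room constant R = A/(1−ᾱ) = 76.176 m^2.
Lp = Lw + 10 log₁₀(4/R) = 95.6 -12.80 = 82.8 dB.

82.8 dB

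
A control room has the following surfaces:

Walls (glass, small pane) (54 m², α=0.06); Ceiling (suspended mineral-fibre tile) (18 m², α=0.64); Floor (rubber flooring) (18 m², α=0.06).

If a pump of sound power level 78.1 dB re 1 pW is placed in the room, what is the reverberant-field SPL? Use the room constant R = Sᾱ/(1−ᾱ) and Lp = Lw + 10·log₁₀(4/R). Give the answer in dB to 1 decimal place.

71.3 dB

A = 15.840 sabins; S = 90.0 m².
ᾱ = 0.1760, so room constant R = A/(1−ᾱ) = 19.223 m².
Lp = 78.1 + 10·log₁₀(4/19.223) = 78.1 + (-6.82) = 71.3 dB.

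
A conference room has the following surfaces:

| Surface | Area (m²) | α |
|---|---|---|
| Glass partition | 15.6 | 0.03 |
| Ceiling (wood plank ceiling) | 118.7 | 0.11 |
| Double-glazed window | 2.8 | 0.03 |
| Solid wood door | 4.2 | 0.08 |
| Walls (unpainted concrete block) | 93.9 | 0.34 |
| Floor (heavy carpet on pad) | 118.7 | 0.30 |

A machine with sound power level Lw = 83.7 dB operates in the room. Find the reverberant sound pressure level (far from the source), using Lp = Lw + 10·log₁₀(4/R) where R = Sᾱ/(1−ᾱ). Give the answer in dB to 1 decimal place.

69.5 dB

Σ(Sᵢαᵢ) = 15.6×0.03 + 118.7×0.11 + 2.8×0.03 + 4.2×0.08 + 93.9×0.34 + 118.7×0.30 = 81.481; total area S = 353.9 m².
ᾱ = 0.2302, so room constant R = A/(1−ᾱ) = 105.847 m².
Lp = 83.7 + 10·log₁₀(4/105.847) = 83.7 + (-14.23) = 69.5 dB.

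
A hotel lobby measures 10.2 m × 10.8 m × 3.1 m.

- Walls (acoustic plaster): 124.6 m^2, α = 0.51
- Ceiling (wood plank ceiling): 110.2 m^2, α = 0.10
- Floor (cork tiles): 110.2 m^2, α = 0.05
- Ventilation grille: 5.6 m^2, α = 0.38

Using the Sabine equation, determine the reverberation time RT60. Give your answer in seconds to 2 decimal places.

A = Σ Sᵢαᵢ = 124.6·0.51 + 110.2·0.10 + 110.2·0.05 + 5.6·0.38 = 82.204 sabins.
Room volume: 341.496 m³.
Sabine: RT60 = 0.161 × 341.496 / 82.204 = 0.67 s.

0.67 s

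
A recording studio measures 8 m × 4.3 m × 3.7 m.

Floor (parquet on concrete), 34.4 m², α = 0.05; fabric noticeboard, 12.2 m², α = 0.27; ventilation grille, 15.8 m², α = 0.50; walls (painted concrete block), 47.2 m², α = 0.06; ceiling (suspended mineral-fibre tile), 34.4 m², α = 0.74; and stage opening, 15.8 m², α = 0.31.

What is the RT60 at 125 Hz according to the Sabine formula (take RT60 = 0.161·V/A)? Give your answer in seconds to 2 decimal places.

Equivalent absorption area: A = 34.4*0.05 + 12.2*0.27 + 15.8*0.50 + 47.2*0.06 + 34.4*0.74 + 15.8*0.31 = 46.100 m².
Volume V = 8 × 4.3 × 3.7 = 127.28 m³.
Sabine: RT60 = 0.161 × 127.28 / 46.100 = 0.44 s.

0.44 s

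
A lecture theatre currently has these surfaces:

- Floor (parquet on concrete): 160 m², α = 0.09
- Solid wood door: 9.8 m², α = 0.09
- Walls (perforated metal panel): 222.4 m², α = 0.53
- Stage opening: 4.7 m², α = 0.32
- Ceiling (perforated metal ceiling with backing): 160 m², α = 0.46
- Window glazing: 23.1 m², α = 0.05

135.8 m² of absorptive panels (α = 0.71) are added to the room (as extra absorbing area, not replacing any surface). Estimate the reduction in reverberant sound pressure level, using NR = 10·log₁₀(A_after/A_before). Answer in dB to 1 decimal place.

A_before = Σ Sᵢαᵢ = 160*0.09 + 9.8*0.09 + 222.4*0.53 + 4.7*0.32 + 160*0.46 + 23.1*0.05 = 209.413 sabins.
Added absorption = 135.8 × 0.71 = 96.418 sabins.
New total A_after = 305.831 sabins.
Reduction = 10 log₁₀(A_after/A_before) = 10 log₁₀(1.4604) = 1.6 dB.

1.6 dB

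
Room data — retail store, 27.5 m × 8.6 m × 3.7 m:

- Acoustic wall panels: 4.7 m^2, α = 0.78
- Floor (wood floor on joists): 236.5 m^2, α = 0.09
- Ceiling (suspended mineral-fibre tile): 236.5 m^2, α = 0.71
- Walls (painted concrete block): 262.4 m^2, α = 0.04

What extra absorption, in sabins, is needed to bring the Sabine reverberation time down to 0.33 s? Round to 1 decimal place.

223.6 sabins

A₁ = Σ Sᵢαᵢ = 4.7*0.78 + 236.5*0.09 + 236.5*0.71 + 262.4*0.04 = 203.362 sabins.
For T = 0.33 s, need A₂ = 0.161·V/T = 0.161·875.05/0.33 = 426.918 sabins.
Shortfall: 426.918 − 203.362 = 223.6 sabins.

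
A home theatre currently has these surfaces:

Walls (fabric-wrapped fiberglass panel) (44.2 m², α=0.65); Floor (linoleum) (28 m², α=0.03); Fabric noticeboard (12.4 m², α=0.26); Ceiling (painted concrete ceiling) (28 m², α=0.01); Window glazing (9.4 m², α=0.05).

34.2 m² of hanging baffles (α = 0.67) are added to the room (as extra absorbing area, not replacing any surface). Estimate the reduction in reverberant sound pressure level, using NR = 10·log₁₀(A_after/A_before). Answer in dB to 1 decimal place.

Total absorption A_before = 44.2×0.65 + 28×0.03 + 12.4×0.26 + 28×0.01 + 9.4×0.05
  = 28.730 + 0.840 + 3.224 + 0.280 + 0.470 = 33.544 m² sabins.
Added absorption = 34.2 × 0.67 = 22.914 sabins.
A_after = 33.544 + 22.914 = 56.458 sabins.
Reduction = 10 log₁₀(A_after/A_before) = 10 log₁₀(1.6831) = 2.3 dB.

2.3 dB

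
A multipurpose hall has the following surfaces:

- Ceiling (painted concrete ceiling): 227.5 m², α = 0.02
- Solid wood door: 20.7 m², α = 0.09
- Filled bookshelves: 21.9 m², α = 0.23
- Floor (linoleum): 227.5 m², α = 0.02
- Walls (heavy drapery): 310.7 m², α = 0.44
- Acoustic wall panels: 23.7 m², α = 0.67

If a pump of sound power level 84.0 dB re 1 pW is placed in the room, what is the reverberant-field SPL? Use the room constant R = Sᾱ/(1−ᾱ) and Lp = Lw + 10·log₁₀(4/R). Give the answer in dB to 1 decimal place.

66.8 dB

A = 168.587 sabins; S = 832.0 m².
ᾱ = 168.587/832.0 = 0.2026; R = Sᾱ/(1−ᾱ) = 168.587/(1−0.2026) = 211.421 m².
Lp = Lw + 10 log₁₀(4/R) = 84.0 -17.23 = 66.8 dB.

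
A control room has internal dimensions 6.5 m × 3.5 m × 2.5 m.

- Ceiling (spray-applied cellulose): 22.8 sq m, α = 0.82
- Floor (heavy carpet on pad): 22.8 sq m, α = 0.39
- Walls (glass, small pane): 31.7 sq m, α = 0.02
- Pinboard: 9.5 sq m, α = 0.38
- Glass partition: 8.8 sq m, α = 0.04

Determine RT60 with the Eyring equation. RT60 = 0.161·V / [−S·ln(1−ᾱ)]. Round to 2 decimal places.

0.23 sec

S = Σ Sᵢ = 95.6 sq m.
Absorption A = 22.8·0.82 + 22.8·0.39 + 31.7·0.02 + 9.5·0.38 + 8.8·0.04 = 32.184 sabins.
Mean coefficient ᾱ = A/S = 0.3367.
−S·ln(1−ᾱ) = −95.6 × ln(1 − 0.3367) = 39.246.
V = 6.5 × 3.5 × 2.5 = 56.875 m³.
RT60 = 0.161 × 56.875 / 39.246 = 0.23 s.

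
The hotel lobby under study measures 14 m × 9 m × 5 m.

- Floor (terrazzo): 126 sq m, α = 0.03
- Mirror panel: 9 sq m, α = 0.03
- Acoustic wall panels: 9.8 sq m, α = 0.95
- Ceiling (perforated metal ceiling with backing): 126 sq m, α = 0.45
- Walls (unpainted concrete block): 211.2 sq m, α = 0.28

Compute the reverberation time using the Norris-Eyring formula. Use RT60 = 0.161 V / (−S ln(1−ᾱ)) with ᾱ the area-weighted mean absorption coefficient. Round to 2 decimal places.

0.67 s

Total surface area S = 126 + 9 + 9.8 + 126 + 211.2 = 482.0 sq m.
Σ(Sᵢαᵢ) = 126×0.03 + 9×0.03 + 9.8×0.95 + 126×0.45 + 211.2×0.28 = 129.196.
ᾱ = 129.196 / 482.0 = 0.2680.
Eyring denominator: −S ln(1−ᾱ) = 150.372.
V = 14 × 9 × 5 = 630 m³.
RT60 = 0.161 × 630 / 150.372 = 0.67 s.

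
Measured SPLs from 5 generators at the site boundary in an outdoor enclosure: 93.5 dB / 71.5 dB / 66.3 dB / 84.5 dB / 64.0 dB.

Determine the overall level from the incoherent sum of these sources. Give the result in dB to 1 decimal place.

Converting to relative power and adding: 10^(93.5/10) + 10^(71.5/10) + 10^(66.3/10) + 10^(84.5/10) + 10^(64.0/10) = 2.541e+09.
Back to dB: 10·log₁₀ Σ = 94.1 dB.

94.1 dB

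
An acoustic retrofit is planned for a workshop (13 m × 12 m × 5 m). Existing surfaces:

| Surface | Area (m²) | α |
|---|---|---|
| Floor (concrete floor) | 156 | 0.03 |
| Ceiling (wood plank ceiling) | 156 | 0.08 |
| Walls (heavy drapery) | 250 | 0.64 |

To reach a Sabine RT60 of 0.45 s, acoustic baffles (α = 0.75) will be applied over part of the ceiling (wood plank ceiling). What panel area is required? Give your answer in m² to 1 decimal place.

152.1

Summing Sᵢαᵢ: 4.680 + 12.480 + 160.000 → A₁ = 177.160 sabins.
V = 780 m³. Target absorption A₂ = 0.161 × 780 / 0.45 = 279.067 sabins.
ΔA needed = 279.067 − 177.160 = 101.907 sabins.
Each m² of panel replacing the ceiling (wood plank ceiling) adds (0.75 − 0.08) = 0.67 sabins.
Area = ΔA/Δα = 101.907/0.67 = 152.1 m².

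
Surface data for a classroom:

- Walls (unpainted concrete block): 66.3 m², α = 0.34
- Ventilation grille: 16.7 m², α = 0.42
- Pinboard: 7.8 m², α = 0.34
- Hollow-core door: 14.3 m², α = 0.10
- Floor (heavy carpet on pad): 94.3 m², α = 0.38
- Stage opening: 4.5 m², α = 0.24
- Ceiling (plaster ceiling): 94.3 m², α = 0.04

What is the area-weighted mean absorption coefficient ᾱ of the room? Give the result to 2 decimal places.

0.25

S = Σ Sᵢ = 66.3 + 16.7 + 7.8 + 14.3 + 94.3 + 4.5 + 94.3 = 298.2 m².
Σ(Sᵢαᵢ) = 66.3×0.34 + 16.7×0.42 + 7.8×0.34 + 14.3×0.10 + 94.3×0.38 + 4.5×0.24 + 94.3×0.04 = 74.324.
ᾱ = 74.324 / 298.2 = 0.25.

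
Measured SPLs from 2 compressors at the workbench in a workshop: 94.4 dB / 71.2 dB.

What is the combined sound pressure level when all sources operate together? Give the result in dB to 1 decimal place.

94.4 dB

Sum in the linear (power) domain: Σ 10^(Lᵢ/10) = 10^(94.4/10) + 10^(71.2/10) = 2.767e+09.
Combined level = 10 log₁₀(2.767e+09) = 94.4 dB.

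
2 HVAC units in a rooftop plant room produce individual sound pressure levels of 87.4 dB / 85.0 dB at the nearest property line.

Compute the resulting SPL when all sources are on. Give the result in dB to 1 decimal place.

89.4 dB

Converting to relative power and adding: 10^(87.4/10) + 10^(85.0/10) = 8.658e+08.
Combined level = 10 log₁₀(8.658e+08) = 89.4 dB.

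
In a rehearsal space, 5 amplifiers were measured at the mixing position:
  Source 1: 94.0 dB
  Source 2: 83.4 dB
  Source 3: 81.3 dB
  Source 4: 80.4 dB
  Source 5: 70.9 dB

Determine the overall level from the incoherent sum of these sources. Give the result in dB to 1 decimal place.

94.8 dB

Sum in the linear (power) domain: Σ 10^(Lᵢ/10) = 10^(94.0/10) + 10^(83.4/10) + 10^(81.3/10) + 10^(80.4/10) + 10^(70.9/10) = 2.988e+09.
Back to dB: 10·log₁₀ Σ = 94.8 dB.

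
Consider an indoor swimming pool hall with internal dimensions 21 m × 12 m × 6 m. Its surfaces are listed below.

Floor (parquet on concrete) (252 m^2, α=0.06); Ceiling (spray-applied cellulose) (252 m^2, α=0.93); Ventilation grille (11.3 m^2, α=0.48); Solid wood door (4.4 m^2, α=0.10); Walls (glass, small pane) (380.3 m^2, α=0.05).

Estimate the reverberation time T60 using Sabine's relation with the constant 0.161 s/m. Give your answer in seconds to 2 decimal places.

Summing Sᵢαᵢ: 15.120 + 234.360 + 5.424 + 0.440 + 19.015 → A = 274.359 sabins.
Room volume: 1512 m³.
T = 0.161 V/A = 0.161·1512/274.359 = 0.89 s.

0.89 sec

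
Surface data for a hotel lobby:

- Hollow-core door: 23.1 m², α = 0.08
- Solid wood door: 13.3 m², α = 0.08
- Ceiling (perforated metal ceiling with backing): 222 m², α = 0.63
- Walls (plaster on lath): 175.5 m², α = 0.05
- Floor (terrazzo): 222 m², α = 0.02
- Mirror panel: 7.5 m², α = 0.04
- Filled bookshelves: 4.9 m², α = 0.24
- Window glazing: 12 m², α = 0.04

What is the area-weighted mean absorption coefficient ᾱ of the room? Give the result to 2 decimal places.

Total surface area S = 680.3 m².
A = 23.1×0.08 + 13.3×0.08 + 222×0.63 + 175.5×0.05 + 222×0.02 + 7.5×0.04 + 4.9×0.24 + 12×0.04 = 157.943 sabins.
ᾱ = A/S = 0.23.

0.23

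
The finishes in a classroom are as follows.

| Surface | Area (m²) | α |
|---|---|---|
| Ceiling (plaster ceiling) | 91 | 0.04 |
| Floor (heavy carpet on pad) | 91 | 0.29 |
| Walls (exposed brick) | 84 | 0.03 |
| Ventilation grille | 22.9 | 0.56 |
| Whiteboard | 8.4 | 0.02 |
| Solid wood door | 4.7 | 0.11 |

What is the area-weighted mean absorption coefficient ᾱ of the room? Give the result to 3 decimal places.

S = Σ Sᵢ = 91 + 91 + 84 + 22.9 + 8.4 + 4.7 = 302.0 m².
Σ(Sᵢαᵢ) = 91·0.04 + 91·0.29 + 84·0.03 + 22.9·0.56 + 8.4·0.02 + 4.7·0.11 = 46.059.
ᾱ = 46.059 / 302.0 = 0.153.

0.153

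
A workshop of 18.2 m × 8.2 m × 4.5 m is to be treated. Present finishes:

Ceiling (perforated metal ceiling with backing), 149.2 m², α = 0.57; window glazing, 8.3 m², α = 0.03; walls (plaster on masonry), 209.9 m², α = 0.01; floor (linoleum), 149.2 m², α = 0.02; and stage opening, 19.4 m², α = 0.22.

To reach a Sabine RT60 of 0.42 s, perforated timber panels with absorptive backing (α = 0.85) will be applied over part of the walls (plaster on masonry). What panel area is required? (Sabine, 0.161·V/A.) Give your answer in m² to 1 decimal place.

193.8

Equivalent absorption area: A₁ = 149.2·0.57 + 8.3·0.03 + 209.9·0.01 + 149.2·0.02 + 19.4·0.22 = 94.644 m².
V = 671.58 m³. Target absorption A₂ = 0.161 × 671.58 / 0.42 = 257.439 sabins.
ΔA needed = 257.439 − 94.644 = 162.795 sabins.
Net gain per m²: Δα = 0.85 − 0.01 = 0.84.
Panel area = 162.795 / 0.84 = 193.8 m².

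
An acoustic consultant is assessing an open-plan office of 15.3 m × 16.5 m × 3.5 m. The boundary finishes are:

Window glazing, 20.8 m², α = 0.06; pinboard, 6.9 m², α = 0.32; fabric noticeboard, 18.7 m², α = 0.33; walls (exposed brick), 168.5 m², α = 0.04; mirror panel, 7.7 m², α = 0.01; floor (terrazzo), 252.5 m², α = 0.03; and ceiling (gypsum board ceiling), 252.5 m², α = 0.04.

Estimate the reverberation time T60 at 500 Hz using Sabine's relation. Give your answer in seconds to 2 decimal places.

Summing Sᵢαᵢ: 1.248 + 2.208 + 6.171 + 6.740 + 0.077 + 7.575 + 10.100 → A = 34.119 sabins.
V = 15.3·16.5·3.5 = 883.575 m³.
RT60 = 0.161 · V / A = 0.161 × 883.575 / 34.119 = 4.17 s.

4.17 s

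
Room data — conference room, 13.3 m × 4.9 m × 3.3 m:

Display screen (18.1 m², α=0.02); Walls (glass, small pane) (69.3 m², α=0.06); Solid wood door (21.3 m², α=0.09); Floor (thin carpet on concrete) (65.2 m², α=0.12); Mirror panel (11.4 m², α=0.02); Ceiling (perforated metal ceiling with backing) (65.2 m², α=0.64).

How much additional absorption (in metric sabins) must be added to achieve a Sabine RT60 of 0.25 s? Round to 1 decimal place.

Equivalent absorption area: A₁ = 18.1*0.02 + 69.3*0.06 + 21.3*0.09 + 65.2*0.12 + 11.4*0.02 + 65.2*0.64 = 56.217 m².
V = 215.061 m³. Required absorption A₂ = 0.161 × 215.061 / 0.25 = 138.499 sabins.
Additional absorption ΔA = 138.499 − 56.217 = 82.3 sabins.

82.3 sabins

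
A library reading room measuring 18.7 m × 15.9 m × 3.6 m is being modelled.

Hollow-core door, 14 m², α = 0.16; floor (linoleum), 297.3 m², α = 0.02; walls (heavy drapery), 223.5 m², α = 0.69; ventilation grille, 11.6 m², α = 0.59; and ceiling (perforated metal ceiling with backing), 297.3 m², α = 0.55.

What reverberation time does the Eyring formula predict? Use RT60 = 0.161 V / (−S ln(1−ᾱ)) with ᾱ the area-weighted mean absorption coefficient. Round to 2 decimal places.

0.41 s

Total surface area S = 14 + 297.3 + 223.5 + 11.6 + 297.3 = 843.7 m².
Σ(Sᵢαᵢ) = 14·0.16 + 297.3·0.02 + 223.5·0.69 + 11.6·0.59 + 297.3·0.55 = 332.760.
ᾱ = 332.760 / 843.7 = 0.3944.
−S·ln(1−ᾱ) = −843.7 × ln(1 − 0.3944) = 423.146.
V = 18.7 × 15.9 × 3.6 = 1070.388 m³.
RT60 = 0.161 × 1070.388 / 423.146 = 0.41 s.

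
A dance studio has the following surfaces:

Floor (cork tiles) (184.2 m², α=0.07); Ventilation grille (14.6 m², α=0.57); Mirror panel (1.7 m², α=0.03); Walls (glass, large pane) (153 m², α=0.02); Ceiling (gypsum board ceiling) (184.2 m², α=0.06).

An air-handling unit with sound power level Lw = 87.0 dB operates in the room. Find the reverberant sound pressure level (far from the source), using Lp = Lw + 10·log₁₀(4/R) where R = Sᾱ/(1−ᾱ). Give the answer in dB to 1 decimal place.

Σ(Sᵢαᵢ) = 184.2·0.07 + 14.6·0.57 + 1.7·0.03 + 153·0.02 + 184.2·0.06 = 35.379; total area S = 537.7 m².
ᾱ = 0.0658, so room constant R = A/(1−ᾱ) = 37.871 m².
Lp = 87.0 + 10·log₁₀(4/37.871) = 87.0 + (-9.76) = 77.2 dB.

77.2 dB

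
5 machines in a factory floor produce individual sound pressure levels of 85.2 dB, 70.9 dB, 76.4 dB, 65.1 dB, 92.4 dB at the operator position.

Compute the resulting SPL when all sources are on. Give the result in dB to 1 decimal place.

93.3 dB

Σ 10^(Lᵢ/10) = 2.128e+09.
Combined level = 10 log₁₀(2.128e+09) = 93.3 dB.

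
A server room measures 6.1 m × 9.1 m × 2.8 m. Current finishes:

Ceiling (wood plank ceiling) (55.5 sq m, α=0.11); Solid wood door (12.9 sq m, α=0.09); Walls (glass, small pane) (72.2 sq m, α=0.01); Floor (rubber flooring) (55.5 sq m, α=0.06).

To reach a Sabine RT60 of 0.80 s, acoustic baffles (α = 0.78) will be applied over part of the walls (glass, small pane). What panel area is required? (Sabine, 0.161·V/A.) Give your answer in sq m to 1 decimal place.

Summing Sᵢαᵢ: 6.105 + 1.161 + 0.722 + 3.330 → A₁ = 11.318 sabins.
Required A₂ = 0.161·155.428/0.80 = 31.280 sabins.
Absorption to add: 31.280 − 11.318 = 19.962 sabins.
Each sq m of panel replacing the walls (glass, small pane) adds (0.78 − 0.01) = 0.77 sabins.
Area = ΔA/Δα = 19.962/0.77 = 25.9 sq m.

25.9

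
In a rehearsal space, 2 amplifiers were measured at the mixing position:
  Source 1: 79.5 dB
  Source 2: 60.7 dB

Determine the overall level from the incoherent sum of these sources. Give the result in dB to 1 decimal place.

79.6 dB

Sum in the linear (power) domain: Σ 10^(Lᵢ/10) = 10^(79.5/10) + 10^(60.7/10) = 9.03e+07.
Combined level = 10 log₁₀(9.03e+07) = 79.6 dB.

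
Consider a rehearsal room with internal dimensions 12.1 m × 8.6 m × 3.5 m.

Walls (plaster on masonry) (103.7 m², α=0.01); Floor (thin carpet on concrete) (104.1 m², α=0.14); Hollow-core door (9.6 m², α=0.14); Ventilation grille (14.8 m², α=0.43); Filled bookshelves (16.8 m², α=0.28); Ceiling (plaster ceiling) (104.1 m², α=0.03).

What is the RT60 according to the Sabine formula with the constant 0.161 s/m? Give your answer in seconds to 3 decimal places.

Total absorption A = 103.7×0.01 + 104.1×0.14 + 9.6×0.14 + 14.8×0.43 + 16.8×0.28 + 104.1×0.03
  = 1.037 + 14.574 + 1.344 + 6.364 + 4.704 + 3.123 = 31.146 m² sabins.
V = 12.1·8.6·3.5 = 364.21 m³.
Sabine: RT60 = 0.161 × 364.21 / 31.146 = 1.883 s.

1.883 s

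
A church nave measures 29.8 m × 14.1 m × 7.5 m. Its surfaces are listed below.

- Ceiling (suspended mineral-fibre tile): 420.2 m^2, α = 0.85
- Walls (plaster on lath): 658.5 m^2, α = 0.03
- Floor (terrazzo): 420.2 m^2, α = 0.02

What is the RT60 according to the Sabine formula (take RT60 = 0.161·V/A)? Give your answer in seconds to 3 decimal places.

Total absorption A = 420.2×0.85 + 658.5×0.03 + 420.2×0.02
  = 357.170 + 19.755 + 8.404 = 385.329 m^2 sabins.
V = 29.8·14.1·7.5 = 3151.35 m³.
RT60 = 0.161 · V / A = 0.161 × 3151.35 / 385.329 = 1.317 s.

1.317 s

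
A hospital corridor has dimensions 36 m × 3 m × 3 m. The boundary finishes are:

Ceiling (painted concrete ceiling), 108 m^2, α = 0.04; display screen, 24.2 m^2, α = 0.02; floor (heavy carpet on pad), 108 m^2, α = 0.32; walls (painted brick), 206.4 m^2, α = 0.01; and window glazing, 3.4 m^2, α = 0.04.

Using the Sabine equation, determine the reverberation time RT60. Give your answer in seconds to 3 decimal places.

Summing Sᵢαᵢ: 4.320 + 0.484 + 34.560 + 2.064 + 0.136 → A = 41.564 sabins.
Room volume: 324 m³.
RT60 = 0.161 · V / A = 0.161 × 324 / 41.564 = 1.255 s.

1.255 seconds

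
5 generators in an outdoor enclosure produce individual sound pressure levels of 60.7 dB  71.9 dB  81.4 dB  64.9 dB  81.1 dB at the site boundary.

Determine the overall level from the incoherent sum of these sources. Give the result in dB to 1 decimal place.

Sum in the linear (power) domain: Σ 10^(Lᵢ/10) = 10^(60.7/10) + 10^(71.9/10) + 10^(81.4/10) + 10^(64.9/10) + 10^(81.1/10) = 2.866e+08.
Combined level = 10 log₁₀(2.866e+08) = 84.6 dB.

84.6 dB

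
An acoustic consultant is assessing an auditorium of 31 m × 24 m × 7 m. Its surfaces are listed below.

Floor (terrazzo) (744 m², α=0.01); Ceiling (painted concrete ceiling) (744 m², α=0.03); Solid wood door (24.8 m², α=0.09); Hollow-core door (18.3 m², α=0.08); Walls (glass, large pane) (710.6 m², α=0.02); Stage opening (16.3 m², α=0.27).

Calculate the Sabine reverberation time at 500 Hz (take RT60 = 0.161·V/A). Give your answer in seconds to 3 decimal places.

A = Σ Sᵢαᵢ = 744·0.01 + 744·0.03 + 24.8·0.09 + 18.3·0.08 + 710.6·0.02 + 16.3·0.27 = 52.069 sabins.
Room volume: 5208 m³.
T = 0.161 V/A = 0.161·5208/52.069 = 16.103 s.

16.103 s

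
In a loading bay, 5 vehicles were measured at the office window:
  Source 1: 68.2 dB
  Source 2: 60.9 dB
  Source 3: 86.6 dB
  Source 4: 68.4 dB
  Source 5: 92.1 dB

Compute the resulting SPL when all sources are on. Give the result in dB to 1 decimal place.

Sum in the linear (power) domain: Σ 10^(Lᵢ/10) = 10^(68.2/10) + 10^(60.9/10) + 10^(86.6/10) + 10^(68.4/10) + 10^(92.1/10) = 2.094e+09.
L_total = 10·log₁₀(2.094e+09) = 93.2 dB.

93.2 dB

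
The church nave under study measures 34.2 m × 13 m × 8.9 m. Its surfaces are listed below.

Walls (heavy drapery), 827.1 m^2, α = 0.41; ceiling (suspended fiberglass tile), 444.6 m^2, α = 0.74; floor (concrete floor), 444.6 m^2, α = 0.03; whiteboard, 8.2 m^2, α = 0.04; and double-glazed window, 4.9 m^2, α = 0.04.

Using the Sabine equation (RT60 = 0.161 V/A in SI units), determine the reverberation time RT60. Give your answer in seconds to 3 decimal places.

Summing Sᵢαᵢ: 339.111 + 329.004 + 13.338 + 0.328 + 0.196 → A = 681.977 sabins.
Room volume: 3956.94 m³.
T = 0.161 V/A = 0.161·3956.94/681.977 = 0.934 s.

0.934 seconds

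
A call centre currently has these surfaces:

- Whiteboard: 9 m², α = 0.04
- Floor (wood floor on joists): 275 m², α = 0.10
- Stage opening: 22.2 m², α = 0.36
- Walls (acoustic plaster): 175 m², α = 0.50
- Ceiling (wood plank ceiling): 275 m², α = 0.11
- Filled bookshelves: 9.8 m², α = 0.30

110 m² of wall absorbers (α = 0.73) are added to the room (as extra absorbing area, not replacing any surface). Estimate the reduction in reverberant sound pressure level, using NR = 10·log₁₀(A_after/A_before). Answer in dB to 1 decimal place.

1.8 dB

Summing Sᵢαᵢ: 0.360 + 27.500 + 7.992 + 87.500 + 30.250 + 2.940 → A_before = 156.542 sabins.
Treatment contributes 110·0.73 = 80.300 sabins.
New total A_after = 236.842 sabins.
Reduction = 10 log₁₀(A_after/A_before) = 10 log₁₀(1.5130) = 1.8 dB.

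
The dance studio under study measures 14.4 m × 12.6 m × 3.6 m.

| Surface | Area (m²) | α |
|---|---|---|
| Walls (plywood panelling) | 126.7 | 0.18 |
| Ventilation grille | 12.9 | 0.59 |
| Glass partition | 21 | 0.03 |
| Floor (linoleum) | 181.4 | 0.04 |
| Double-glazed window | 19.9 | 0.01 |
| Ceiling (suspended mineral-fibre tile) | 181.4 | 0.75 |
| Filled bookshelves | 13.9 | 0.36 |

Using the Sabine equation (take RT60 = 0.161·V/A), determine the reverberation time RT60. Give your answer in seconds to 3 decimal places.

0.586 sec

Equivalent absorption area: A = 126.7×0.18 + 12.9×0.59 + 21×0.03 + 181.4×0.04 + 19.9×0.01 + 181.4×0.75 + 13.9×0.36 = 179.556 m².
V = 14.4·12.6·3.6 = 653.184 m³.
Sabine: RT60 = 0.161 × 653.184 / 179.556 = 0.586 s.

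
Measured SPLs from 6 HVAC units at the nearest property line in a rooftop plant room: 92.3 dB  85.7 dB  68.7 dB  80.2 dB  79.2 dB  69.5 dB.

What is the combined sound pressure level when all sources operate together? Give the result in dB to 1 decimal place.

93.6 dB

Sum in the linear (power) domain: Σ 10^(Lᵢ/10) = 10^(92.3/10) + 10^(85.7/10) + 10^(68.7/10) + 10^(80.2/10) + 10^(79.2/10) + 10^(69.5/10) = 2.274e+09.
Back to dB: 10·log₁₀ Σ = 93.6 dB.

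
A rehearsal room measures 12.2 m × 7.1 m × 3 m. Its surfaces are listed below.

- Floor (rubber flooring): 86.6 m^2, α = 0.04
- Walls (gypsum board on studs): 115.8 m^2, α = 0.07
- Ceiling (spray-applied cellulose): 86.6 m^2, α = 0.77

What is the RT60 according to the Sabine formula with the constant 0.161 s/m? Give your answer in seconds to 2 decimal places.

0.53 s

Total absorption A = 86.6·0.04 + 115.8·0.07 + 86.6·0.77
  = 3.464 + 8.106 + 66.682 = 78.252 m^2 sabins.
V = 12.2·7.1·3 = 259.86 m³.
RT60 = 0.161 · V / A = 0.161 × 259.86 / 78.252 = 0.53 s.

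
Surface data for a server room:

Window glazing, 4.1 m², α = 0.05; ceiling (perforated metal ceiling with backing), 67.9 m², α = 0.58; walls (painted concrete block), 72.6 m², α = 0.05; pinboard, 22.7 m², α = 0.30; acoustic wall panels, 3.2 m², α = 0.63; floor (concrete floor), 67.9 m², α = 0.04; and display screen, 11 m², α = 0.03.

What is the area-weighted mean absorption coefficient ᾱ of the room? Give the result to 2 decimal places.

0.22

S = Σ Sᵢ = 4.1 + 67.9 + 72.6 + 22.7 + 3.2 + 67.9 + 11 = 249.4 m².
Weighted sum Σ Sα = 55.089.
ᾱ = A/S = 0.22.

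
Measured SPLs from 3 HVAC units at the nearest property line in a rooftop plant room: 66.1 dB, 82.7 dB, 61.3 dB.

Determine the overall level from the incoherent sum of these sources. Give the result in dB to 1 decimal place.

Sum in the linear (power) domain: Σ 10^(Lᵢ/10) = 10^(66.1/10) + 10^(82.7/10) + 10^(61.3/10) = 1.916e+08.
L_total = 10·log₁₀(1.916e+08) = 82.8 dB.

82.8 dB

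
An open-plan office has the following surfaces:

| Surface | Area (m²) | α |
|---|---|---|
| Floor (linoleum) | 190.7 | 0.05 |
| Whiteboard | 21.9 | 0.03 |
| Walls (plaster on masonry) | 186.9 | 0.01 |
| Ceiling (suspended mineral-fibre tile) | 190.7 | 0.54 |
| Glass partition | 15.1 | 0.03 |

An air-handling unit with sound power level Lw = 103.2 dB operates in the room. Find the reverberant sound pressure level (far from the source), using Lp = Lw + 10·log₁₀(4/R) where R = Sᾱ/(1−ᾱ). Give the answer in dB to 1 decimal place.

87.7 dB

Σ(Sᵢαᵢ) = 190.7×0.05 + 21.9×0.03 + 186.9×0.01 + 190.7×0.54 + 15.1×0.03 = 115.492; total area S = 605.3 m².
ᾱ = 0.1908, so room constant R = A/(1−ᾱ) = 142.724 m².
Lp = 103.2 + 10·log₁₀(4/142.724) = 103.2 + (-15.52) = 87.7 dB.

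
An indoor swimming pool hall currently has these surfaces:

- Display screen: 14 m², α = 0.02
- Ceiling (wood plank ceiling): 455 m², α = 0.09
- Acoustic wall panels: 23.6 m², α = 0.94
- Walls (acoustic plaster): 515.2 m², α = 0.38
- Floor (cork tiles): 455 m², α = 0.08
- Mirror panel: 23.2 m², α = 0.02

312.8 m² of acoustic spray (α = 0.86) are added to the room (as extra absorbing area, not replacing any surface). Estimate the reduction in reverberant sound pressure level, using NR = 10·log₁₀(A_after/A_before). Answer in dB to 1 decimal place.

A_before = Σ Sᵢαᵢ = 14×0.02 + 455×0.09 + 23.6×0.94 + 515.2×0.38 + 455×0.08 + 23.2×0.02 = 296.054 sabins.
Added absorption = 312.8 × 0.86 = 269.008 sabins.
New total A_after = 565.062 sabins.
Reduction = 10 log₁₀(A_after/A_before) = 10 log₁₀(1.9086) = 2.8 dB.

2.8 dB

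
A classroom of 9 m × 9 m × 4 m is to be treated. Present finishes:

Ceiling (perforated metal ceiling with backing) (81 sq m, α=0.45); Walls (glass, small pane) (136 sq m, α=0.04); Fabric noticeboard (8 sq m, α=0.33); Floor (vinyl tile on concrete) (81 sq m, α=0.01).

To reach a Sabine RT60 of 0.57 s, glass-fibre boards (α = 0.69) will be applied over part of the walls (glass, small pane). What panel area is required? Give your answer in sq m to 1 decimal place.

71.0

Total absorption A₁ = 81×0.45 + 136×0.04 + 8×0.33 + 81×0.01
  = 36.450 + 5.440 + 2.640 + 0.810 = 45.340 sq m sabins.
V = 324 m³. Target absorption A₂ = 0.161 × 324 / 0.57 = 91.516 sabins.
Absorption to add: 91.516 − 45.340 = 46.176 sabins.
Net gain per sq m: Δα = 0.69 − 0.04 = 0.65.
Panel area = 46.176 / 0.65 = 71.0 sq m.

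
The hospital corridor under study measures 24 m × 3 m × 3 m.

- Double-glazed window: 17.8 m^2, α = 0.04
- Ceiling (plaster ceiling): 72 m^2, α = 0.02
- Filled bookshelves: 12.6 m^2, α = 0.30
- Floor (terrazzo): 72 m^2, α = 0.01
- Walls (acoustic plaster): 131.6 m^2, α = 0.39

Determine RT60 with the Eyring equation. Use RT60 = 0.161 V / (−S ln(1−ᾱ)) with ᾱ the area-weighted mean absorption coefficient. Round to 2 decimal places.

0.54 s

S = Σ Sᵢ = 306.0 m^2.
Absorption A = 17.8×0.04 + 72×0.02 + 12.6×0.30 + 72×0.01 + 131.6×0.39 = 57.976 sabins.
Mean coefficient ᾱ = A/S = 0.1895.
Eyring denominator: −S ln(1−ᾱ) = 64.292.
V = 24 × 3 × 3 = 216 m³.
RT60 = 0.161 × 216 / 64.292 = 0.54 s.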